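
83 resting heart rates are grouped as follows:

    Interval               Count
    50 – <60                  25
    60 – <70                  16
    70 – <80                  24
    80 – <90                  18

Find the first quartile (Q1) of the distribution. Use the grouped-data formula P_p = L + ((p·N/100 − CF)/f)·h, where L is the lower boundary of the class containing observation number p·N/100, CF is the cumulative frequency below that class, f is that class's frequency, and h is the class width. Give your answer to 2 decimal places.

58.30

N = 83; target position k = 25/100 · 83 = 20.75.
Cumulative frequencies: 25, 41, 65, 83.
Observation 20.75 falls in the class 50 – <60.
L = 50, CF = 0, f = 25, h = 10.
P25 = 50 + ((20.75 − 0)/25)·10 = 50 + 8.3 = 58.3.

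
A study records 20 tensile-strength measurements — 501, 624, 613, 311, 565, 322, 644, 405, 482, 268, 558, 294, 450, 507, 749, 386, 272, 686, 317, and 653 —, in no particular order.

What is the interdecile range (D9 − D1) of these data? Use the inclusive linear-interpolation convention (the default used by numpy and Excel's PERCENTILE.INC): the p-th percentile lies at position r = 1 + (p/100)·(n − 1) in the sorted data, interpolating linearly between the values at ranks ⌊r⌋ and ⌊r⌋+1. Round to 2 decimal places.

364.50

Sorted: 268, 272, 294, 311, 317, 322, 386, 405, 450, 482, 501, 507, 558, 565, 613, 624, 644, 653, 686, 749.
n = 20.
P10: r = 2.9; ranks 2–3 are 272, 294; interpolating gives 291.8.
P90: r = 18.1; ranks 18–19 are 653, 686; interpolating gives 656.3.
Difference: 656.3 − 291.8 = 364.5.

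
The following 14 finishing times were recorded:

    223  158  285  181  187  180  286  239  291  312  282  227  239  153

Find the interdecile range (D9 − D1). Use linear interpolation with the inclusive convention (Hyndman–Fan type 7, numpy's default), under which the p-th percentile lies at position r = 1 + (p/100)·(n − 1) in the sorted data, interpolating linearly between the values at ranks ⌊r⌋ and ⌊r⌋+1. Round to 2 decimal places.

124.90

Sorted: 153, 158, 180, 181, 187, 223, 227, 239, 239, 282, 285, 286, 291, 312.
n = 14.
P10: r = 2.3; ranks 2–3 are 158, 180; interpolating gives 164.6.
P90: r = 12.7; ranks 12–13 are 286, 291; interpolating gives 289.5.
Difference: 289.5 − 164.6 = 124.9.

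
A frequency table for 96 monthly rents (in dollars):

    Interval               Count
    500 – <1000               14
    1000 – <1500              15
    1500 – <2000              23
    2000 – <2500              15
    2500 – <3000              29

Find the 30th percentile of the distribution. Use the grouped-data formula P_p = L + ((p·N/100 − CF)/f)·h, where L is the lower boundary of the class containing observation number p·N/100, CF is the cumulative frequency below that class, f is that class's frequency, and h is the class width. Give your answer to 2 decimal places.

N = 96; target position k = 30/100 · 96 = 28.8.
Cumulative frequencies: 14, 29, 52, 67, 96.
Observation 28.8 falls in the class 1000 – <1500.
L = 1000, CF = 14, f = 15, h = 500.
P30 = 1000 + ((28.8 − 14)/15)·500 = 1000 + 493.333 = 1493.33.

1493.33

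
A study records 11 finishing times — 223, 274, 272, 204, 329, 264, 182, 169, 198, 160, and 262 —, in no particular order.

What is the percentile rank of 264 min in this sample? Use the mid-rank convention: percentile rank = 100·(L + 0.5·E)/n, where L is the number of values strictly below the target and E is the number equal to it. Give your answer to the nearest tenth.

68.2

Sorted: 160, 169, 182, 198, 204, 223, 262, 264, 272, 274, 329.
Count below 264: L = 7; count equal: E = 1; n = 11.
Percentile rank = 100·(7 + 0.5·1)/11 = 100·7.5/11 = 68.18.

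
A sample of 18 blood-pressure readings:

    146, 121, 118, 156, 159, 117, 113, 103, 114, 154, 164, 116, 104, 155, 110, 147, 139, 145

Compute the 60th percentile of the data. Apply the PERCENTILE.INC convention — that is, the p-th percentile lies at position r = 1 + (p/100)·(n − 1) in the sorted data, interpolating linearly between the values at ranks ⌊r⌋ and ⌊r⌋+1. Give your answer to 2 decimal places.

Sorted: 103, 104, 110, 113, 114, 116, 117, 118, 121, 139, 145, 146, 147, 154, 155, 156, 159, 164.
n = 18.
r = 1 + (60/100)·(18 − 1) = 1 + 10.2 = 11.2.
Rank 11 is 145 and rank 12 is 146.
Interpolate: 145 + 0.2·(146 − 145) = 145 + 0.2·1 = 145.2.

145.20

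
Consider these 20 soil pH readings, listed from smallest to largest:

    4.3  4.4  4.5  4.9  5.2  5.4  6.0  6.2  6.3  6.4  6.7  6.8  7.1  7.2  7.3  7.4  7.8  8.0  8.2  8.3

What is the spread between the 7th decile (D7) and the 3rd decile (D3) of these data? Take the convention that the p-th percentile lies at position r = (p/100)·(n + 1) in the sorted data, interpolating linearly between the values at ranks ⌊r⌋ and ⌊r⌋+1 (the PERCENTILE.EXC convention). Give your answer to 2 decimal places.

n = 20.
P30: r = 6.3; ranks 6–7 are 5.4, 6.0; interpolating gives 5.58.
P70: r = 14.7; ranks 14–15 are 7.2, 7.3; interpolating gives 7.27.
Difference: 7.27 − 5.58 = 1.69.

1.69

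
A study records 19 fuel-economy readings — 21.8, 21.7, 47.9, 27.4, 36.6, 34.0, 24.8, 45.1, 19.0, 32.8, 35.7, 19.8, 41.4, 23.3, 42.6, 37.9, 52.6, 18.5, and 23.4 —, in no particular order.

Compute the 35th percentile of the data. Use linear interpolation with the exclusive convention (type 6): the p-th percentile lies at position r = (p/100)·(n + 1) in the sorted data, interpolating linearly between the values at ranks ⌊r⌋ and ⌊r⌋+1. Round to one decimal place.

23.4

Sorted: 18.5, 19.0, 19.8, 21.7, 21.8, 23.3, 23.4, 24.8, 27.4, 32.8, 34.0, 35.7, 36.6, 37.9, 41.4, 42.6, 45.1, 47.9, 52.6.
n = 19.
r = (35/100)·(19 + 1) = 7.
r is an integer, so P35 is the value at rank 7: 23.4.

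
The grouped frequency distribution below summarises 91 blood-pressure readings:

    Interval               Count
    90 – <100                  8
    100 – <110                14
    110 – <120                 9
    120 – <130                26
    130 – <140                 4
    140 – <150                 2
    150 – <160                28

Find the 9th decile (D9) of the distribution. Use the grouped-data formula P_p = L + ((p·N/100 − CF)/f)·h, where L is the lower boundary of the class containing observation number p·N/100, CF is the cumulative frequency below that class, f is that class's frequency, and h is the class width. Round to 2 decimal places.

156.75

N = 91; target position k = 90/100 · 91 = 81.9.
Cumulative frequencies: 8, 22, 31, 57, 61, 63, 91.
Observation 81.9 falls in the class 150 – <160.
L = 150, CF = 63, f = 28, h = 10.
P90 = 150 + ((81.9 − 63)/28)·10 = 150 + 6.75 = 156.75.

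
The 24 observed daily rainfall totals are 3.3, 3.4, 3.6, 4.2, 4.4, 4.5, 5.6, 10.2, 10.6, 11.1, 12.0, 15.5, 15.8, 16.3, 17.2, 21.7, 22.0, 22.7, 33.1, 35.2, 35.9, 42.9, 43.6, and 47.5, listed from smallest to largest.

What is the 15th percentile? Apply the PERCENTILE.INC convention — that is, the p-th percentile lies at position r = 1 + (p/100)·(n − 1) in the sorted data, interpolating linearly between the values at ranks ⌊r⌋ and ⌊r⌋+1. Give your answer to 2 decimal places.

4.29

n = 24.
r = 1 + (15/100)·(24 − 1) = 1 + 3.45 = 4.45.
Rank 4 is 4.2 and rank 5 is 4.4.
Interpolate: 4.2 + 0.45·(4.4 − 4.2) = 4.2 + 0.45·0.2 = 4.29.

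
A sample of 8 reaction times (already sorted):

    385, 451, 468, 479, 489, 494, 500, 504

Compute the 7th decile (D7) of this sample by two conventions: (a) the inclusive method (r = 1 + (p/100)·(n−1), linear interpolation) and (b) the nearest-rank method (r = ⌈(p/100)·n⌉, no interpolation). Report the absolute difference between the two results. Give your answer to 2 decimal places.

n = 8.
(a) r = 5.9; between ranks 5 (489) and 6 (494): 493.5.
(b) the nearest-rank method: rank 6 → 494.
|493.5 − 494| = 0.5.

0.50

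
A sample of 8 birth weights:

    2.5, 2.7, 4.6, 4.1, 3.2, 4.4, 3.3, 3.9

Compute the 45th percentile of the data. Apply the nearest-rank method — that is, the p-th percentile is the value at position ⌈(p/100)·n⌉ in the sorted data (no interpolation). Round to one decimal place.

3.3

Sorted: 2.5, 2.7, 3.2, 3.3, 3.9, 4.1, 4.4, 4.6.
n = 8.
Position = ⌈45/100 · 8⌉ = ⌈3.6⌉ = 4.
The value at rank 4 is 3.3.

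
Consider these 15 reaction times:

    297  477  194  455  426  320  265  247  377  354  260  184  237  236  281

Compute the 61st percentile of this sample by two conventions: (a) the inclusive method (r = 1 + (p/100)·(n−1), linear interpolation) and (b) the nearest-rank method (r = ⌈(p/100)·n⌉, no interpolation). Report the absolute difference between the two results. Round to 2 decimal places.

Sorted: 184, 194, 236, 237, 247, 260, 265, 281, 297, 320, 354, 377, 426, 455, 477.
n = 15.
(a) r = 9.54; between ranks 9 (297) and 10 (320): 309.42.
(b) the nearest-rank method: rank 10 → 320.
|309.42 − 320| = 10.58.

10.58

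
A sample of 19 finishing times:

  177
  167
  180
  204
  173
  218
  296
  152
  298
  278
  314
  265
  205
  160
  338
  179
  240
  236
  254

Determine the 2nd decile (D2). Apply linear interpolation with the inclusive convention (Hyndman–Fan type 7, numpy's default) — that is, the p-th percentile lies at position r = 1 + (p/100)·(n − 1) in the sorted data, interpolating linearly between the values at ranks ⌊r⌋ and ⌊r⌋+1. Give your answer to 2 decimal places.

Sorted: 152, 160, 167, 173, 177, 179, 180, 204, 205, 218, 236, 240, 254, 265, 278, 296, 298, 314, 338.
n = 19.
r = 1 + (20/100)·(19 − 1) = 1 + 3.6 = 4.6.
Rank 4 is 173 and rank 5 is 177.
Interpolate: 173 + 0.6·(177 − 173) = 173 + 0.6·4 = 175.4.

175.40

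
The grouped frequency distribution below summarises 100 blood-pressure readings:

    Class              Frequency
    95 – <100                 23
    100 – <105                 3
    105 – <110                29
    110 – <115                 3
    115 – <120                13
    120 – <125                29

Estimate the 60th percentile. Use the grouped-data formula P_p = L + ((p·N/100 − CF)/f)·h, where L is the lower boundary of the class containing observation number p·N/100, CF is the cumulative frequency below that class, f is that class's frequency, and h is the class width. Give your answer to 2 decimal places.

115.77

N = 100; target position k = 60/100 · 100 = 60.
Cumulative frequencies: 23, 26, 55, 58, 71, 100.
Observation 60 falls in the class 115 – <120.
L = 115, CF = 58, f = 13, h = 5.
P60 = 115 + ((60 − 58)/13)·5 = 115 + 0.769231 = 115.769.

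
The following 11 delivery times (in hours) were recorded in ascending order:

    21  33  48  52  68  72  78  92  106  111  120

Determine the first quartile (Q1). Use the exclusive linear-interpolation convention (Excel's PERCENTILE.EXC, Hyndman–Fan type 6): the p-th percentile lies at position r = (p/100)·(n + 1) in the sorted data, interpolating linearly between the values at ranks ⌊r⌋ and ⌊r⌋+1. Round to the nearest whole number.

n = 11.
r = (25/100)·(11 + 1) = 3.
r is an integer, so P25 is the value at rank 3: 48.

48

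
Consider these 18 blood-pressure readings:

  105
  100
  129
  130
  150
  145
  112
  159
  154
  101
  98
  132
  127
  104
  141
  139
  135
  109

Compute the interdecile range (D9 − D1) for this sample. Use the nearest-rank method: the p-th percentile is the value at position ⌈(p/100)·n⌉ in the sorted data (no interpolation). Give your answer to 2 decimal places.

54.00

Sorted: 98, 100, 101, 104, 105, 109, 112, 127, 129, 130, 132, 135, 139, 141, 145, 150, 154, 159.
n = 18.
P10: rank ⌈10/100·18⌉ = 2 → 100.
P90: rank ⌈90/100·18⌉ = 17 → 154.
Difference: 154 − 100 = 54.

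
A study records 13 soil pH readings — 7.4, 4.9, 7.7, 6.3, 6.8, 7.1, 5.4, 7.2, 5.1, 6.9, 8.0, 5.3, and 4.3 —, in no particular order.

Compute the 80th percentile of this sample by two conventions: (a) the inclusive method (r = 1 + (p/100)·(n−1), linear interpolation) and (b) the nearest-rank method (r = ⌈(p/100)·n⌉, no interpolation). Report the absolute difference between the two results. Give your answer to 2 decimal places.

Sorted: 4.3, 4.9, 5.1, 5.3, 5.4, 6.3, 6.8, 6.9, 7.1, 7.2, 7.4, 7.7, 8.0.
n = 13.
(a) r = 10.6; between ranks 10 (7.2) and 11 (7.4): 7.32.
(b) the nearest-rank method: rank 11 → 7.4.
|7.32 − 7.4| = 0.08.

0.08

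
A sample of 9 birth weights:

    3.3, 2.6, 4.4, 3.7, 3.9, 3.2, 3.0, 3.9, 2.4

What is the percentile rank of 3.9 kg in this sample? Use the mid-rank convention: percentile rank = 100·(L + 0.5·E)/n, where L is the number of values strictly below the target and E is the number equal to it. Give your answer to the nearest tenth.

Sorted: 2.4, 2.6, 3.0, 3.2, 3.3, 3.7, 3.9, 3.9, 4.4.
Count below 3.9: L = 6; count equal: E = 2; n = 9.
Percentile rank = 100·(6 + 0.5·2)/9 = 100·7/9 = 77.78.

77.8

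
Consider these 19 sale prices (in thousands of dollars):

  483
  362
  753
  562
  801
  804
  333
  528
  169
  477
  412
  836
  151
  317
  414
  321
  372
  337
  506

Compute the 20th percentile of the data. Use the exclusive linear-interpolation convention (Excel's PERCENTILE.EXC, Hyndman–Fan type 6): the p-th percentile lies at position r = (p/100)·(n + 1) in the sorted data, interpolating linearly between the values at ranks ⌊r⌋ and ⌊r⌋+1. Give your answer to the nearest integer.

321

Sorted: 151, 169, 317, 321, 333, 337, 362, 372, 412, 414, 477, 483, 506, 528, 562, 753, 801, 804, 836.
n = 19.
r = (20/100)·(19 + 1) = 4.
r is an integer, so P20 is the value at rank 4: 321.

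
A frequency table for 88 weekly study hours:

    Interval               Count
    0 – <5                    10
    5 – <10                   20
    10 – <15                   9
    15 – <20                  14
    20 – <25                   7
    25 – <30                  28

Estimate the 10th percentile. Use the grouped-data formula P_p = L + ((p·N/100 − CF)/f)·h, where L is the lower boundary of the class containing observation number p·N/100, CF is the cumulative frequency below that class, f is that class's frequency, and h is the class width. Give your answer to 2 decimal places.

4.40

N = 88; target position k = 10/100 · 88 = 8.8.
Cumulative frequencies: 10, 30, 39, 53, 60, 88.
Observation 8.8 falls in the class 0 – <5.
L = 0, CF = 0, f = 10, h = 5.
P10 = 0 + ((8.8 − 0)/10)·5 = 0 + 4.4 = 4.4.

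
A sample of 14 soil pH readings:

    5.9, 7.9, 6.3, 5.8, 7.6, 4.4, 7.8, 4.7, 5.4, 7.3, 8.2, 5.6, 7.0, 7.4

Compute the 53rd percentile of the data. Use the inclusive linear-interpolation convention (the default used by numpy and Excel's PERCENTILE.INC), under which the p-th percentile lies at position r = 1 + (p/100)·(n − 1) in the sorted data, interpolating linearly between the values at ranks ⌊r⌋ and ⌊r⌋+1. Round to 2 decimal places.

Sorted: 4.4, 4.7, 5.4, 5.6, 5.8, 5.9, 6.3, 7.0, 7.3, 7.4, 7.6, 7.8, 7.9, 8.2.
n = 14.
r = 1 + (53/100)·(14 − 1) = 1 + 6.89 = 7.89.
Rank 7 is 6.3 and rank 8 is 7.0.
Interpolate: 6.3 + 0.89·(7.0 − 6.3) = 6.3 + 0.89·0.7 = 6.923.

6.92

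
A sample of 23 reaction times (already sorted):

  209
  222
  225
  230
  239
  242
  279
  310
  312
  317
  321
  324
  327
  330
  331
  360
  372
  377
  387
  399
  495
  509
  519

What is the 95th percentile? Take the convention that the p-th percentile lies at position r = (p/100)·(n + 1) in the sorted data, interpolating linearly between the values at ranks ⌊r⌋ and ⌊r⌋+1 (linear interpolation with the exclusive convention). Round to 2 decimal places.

n = 23.
r = (95/100)·(23 + 1) = 22.8.
Rank 22 is 509 and rank 23 is 519.
Interpolate: 509 + 0.8·(519 − 509) = 509 + 0.8·10 = 517.

517.00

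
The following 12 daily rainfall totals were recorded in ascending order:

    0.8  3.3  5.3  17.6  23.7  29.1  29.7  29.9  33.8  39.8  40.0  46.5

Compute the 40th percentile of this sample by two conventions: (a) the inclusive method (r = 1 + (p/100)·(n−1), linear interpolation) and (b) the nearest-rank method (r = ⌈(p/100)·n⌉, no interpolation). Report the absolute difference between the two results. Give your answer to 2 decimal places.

2.16

n = 12.
(a) r = 5.4; between ranks 5 (23.7) and 6 (29.1): 25.86.
(b) the nearest-rank method: rank 5 → 23.7.
|25.86 − 23.7| = 2.16.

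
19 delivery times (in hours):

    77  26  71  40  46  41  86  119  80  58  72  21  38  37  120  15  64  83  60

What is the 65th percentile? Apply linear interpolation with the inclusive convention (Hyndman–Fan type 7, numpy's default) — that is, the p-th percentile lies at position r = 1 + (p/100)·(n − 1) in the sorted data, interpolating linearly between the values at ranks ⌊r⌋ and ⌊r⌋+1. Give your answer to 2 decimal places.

71.70

Sorted: 15, 21, 26, 37, 38, 40, 41, 46, 58, 60, 64, 71, 72, 77, 80, 83, 86, 119, 120.
n = 19.
r = 1 + (65/100)·(19 − 1) = 1 + 11.7 = 12.7.
Rank 12 is 71 and rank 13 is 72.
Interpolate: 71 + 0.7·(72 − 71) = 71 + 0.7·1 = 71.7.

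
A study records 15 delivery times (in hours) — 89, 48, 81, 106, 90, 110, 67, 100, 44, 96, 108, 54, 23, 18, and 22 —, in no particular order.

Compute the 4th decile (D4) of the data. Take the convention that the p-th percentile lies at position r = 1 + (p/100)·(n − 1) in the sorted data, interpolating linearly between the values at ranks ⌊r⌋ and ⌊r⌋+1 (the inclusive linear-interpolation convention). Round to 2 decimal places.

61.80

Sorted: 18, 22, 23, 44, 48, 54, 67, 81, 89, 90, 96, 100, 106, 108, 110.
n = 15.
r = 1 + (40/100)·(15 − 1) = 1 + 5.6 = 6.6.
Rank 6 is 54 and rank 7 is 67.
Interpolate: 54 + 0.6·(67 − 54) = 54 + 0.6·13 = 61.8.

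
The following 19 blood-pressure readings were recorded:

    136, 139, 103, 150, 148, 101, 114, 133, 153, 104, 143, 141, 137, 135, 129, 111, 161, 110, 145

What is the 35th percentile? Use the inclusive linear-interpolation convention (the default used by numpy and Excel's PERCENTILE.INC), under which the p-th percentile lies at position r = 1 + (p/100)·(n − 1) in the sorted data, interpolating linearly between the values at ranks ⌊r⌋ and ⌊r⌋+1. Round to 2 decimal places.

Sorted: 101, 103, 104, 110, 111, 114, 129, 133, 135, 136, 137, 139, 141, 143, 145, 148, 150, 153, 161.
n = 19.
r = 1 + (35/100)·(19 − 1) = 1 + 6.3 = 7.3.
Rank 7 is 129 and rank 8 is 133.
Interpolate: 129 + 0.3·(133 − 129) = 129 + 0.3·4 = 130.2.

130.20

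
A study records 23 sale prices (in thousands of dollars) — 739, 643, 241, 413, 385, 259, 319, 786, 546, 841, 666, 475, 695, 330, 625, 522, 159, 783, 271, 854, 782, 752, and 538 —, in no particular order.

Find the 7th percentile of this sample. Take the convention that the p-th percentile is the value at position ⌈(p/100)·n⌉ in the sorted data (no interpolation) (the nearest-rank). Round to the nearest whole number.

241

Sorted: 159, 241, 259, 271, 319, 330, 385, 413, 475, 522, 538, 546, 625, 643, 666, 695, 739, 752, 782, 783, 786, 841, 854.
n = 23.
Position = ⌈7/100 · 23⌉ = ⌈1.61⌉ = 2.
The value at rank 2 is 241.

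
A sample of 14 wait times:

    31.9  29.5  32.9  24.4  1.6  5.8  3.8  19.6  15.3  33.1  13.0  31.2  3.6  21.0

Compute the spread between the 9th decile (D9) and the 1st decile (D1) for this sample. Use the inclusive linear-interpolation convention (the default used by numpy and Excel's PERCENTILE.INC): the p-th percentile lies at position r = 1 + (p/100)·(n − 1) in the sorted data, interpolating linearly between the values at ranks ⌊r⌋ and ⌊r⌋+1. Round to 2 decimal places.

28.94

Sorted: 1.6, 3.6, 3.8, 5.8, 13.0, 15.3, 19.6, 21.0, 24.4, 29.5, 31.2, 31.9, 32.9, 33.1.
n = 14.
P10: r = 2.3; ranks 2–3 are 3.6, 3.8; interpolating gives 3.66.
P90: r = 12.7; ranks 12–13 are 31.9, 32.9; interpolating gives 32.6.
Difference: 32.6 − 3.66 = 28.94.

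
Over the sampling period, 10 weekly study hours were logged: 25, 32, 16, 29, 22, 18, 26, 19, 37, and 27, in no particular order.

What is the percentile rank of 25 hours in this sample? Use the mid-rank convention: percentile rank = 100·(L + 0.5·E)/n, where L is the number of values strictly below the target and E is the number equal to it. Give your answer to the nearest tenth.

45.0

Sorted: 16, 18, 19, 22, 25, 26, 27, 29, 32, 37.
Count below 25: L = 4; count equal: E = 1; n = 10.
Percentile rank = 100·(4 + 0.5·1)/10 = 100·4.5/10 = 45.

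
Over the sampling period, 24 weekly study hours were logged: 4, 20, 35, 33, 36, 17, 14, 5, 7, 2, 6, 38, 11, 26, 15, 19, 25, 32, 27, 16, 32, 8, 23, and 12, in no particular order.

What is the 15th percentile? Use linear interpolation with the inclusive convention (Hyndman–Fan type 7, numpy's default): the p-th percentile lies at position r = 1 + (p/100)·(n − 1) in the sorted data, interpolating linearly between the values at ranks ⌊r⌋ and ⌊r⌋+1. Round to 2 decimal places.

Sorted: 2, 4, 5, 6, 7, 8, 11, 12, 14, 15, 16, 17, 19, 20, 23, 25, 26, 27, 32, 32, 33, 35, 36, 38.
n = 24.
r = 1 + (15/100)·(24 − 1) = 1 + 3.45 = 4.45.
Rank 4 is 6 and rank 5 is 7.
Interpolate: 6 + 0.45·(7 − 6) = 6 + 0.45·1 = 6.45.

6.45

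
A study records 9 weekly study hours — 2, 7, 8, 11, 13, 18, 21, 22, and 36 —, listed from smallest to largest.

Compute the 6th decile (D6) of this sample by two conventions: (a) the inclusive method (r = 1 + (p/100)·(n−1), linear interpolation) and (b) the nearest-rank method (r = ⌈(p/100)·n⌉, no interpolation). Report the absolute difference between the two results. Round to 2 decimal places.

n = 9.
(a) r = 5.8; between ranks 5 (13) and 6 (18): 17.
(b) the nearest-rank method: rank 6 → 18.
|17 − 18| = 1.

1.00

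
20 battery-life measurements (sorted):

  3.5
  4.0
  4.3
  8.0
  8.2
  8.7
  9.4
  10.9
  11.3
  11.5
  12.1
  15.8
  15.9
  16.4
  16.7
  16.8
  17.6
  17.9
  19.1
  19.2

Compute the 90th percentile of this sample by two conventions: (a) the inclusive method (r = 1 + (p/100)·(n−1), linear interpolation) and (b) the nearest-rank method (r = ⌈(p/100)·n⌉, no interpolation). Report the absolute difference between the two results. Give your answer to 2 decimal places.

n = 20.
(a) r = 18.1; between ranks 18 (17.9) and 19 (19.1): 18.02.
(b) the nearest-rank method: rank 18 → 17.9.
|18.02 − 17.9| = 0.12.

0.12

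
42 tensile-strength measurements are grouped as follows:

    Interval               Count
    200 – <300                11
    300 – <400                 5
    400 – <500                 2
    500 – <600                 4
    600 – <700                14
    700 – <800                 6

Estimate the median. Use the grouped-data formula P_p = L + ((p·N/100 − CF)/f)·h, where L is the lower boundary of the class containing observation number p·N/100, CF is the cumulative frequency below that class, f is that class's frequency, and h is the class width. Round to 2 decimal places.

575.00

N = 42; target position k = 50/100 · 42 = 21.
Cumulative frequencies: 11, 16, 18, 22, 36, 42.
Observation 21 falls in the class 500 – <600.
L = 500, CF = 18, f = 4, h = 100.
P50 = 500 + ((21 − 18)/4)·100 = 500 + 75 = 575.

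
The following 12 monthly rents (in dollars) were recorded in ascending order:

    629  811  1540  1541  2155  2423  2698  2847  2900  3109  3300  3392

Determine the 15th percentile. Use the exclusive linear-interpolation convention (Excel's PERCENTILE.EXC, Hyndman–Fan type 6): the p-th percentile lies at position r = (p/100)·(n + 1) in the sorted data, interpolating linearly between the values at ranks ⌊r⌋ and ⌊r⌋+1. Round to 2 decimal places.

n = 12.
r = (15/100)·(12 + 1) = 1.95.
Rank 1 is 629 and rank 2 is 811.
Interpolate: 629 + 0.95·(811 − 629) = 629 + 0.95·182 = 801.9.

801.90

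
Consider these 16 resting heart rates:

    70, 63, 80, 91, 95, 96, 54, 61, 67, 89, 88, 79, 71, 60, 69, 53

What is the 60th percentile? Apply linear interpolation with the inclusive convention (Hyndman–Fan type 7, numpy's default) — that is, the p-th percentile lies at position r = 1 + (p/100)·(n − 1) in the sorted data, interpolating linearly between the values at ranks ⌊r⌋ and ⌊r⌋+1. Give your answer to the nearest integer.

79

Sorted: 53, 54, 60, 61, 63, 67, 69, 70, 71, 79, 80, 88, 89, 91, 95, 96.
n = 16.
r = 1 + (60/100)·(16 − 1) = 1 + 9 = 10.
r is an integer, so P60 is the value at rank 10: 79.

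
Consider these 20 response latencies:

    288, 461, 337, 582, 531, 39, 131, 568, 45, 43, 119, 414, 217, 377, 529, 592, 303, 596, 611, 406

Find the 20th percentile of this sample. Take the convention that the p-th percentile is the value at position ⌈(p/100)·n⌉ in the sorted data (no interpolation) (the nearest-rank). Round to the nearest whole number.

119

Sorted: 39, 43, 45, 119, 131, 217, 288, 303, 337, 377, 406, 414, 461, 529, 531, 568, 582, 592, 596, 611.
n = 20.
Position = ⌈20/100 · 20⌉ = ⌈4⌉ = 4.
The value at rank 4 is 119.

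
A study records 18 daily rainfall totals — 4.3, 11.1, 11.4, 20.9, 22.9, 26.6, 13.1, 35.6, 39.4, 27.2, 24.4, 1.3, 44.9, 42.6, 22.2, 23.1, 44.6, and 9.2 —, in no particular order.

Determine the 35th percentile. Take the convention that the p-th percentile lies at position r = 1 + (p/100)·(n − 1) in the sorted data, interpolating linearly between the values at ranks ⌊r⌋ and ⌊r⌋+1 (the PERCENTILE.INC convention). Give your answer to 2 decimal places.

20.51

Sorted: 1.3, 4.3, 9.2, 11.1, 11.4, 13.1, 20.9, 22.2, 22.9, 23.1, 24.4, 26.6, 27.2, 35.6, 39.4, 42.6, 44.6, 44.9.
n = 18.
r = 1 + (35/100)·(18 − 1) = 1 + 5.95 = 6.95.
Rank 6 is 13.1 and rank 7 is 20.9.
Interpolate: 13.1 + 0.95·(20.9 − 13.1) = 13.1 + 0.95·7.8 = 20.51.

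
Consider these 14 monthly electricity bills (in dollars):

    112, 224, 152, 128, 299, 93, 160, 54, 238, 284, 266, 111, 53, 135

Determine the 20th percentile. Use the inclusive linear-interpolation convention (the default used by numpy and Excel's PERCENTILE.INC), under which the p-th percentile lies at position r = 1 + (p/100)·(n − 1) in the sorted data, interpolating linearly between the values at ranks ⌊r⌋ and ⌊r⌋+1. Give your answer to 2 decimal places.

Sorted: 53, 54, 93, 111, 112, 128, 135, 152, 160, 224, 238, 266, 284, 299.
n = 14.
r = 1 + (20/100)·(14 − 1) = 1 + 2.6 = 3.6.
Rank 3 is 93 and rank 4 is 111.
Interpolate: 93 + 0.6·(111 − 93) = 93 + 0.6·18 = 103.8.

103.80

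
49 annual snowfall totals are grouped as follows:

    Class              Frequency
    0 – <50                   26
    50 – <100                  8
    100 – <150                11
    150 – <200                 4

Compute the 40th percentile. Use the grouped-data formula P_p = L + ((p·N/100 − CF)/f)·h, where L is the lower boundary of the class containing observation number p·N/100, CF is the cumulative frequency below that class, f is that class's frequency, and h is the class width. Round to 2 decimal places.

N = 49; target position k = 40/100 · 49 = 19.6.
Cumulative frequencies: 26, 34, 45, 49.
Observation 19.6 falls in the class 0 – <50.
L = 0, CF = 0, f = 26, h = 50.
P40 = 0 + ((19.6 − 0)/26)·50 = 0 + 37.6923 = 37.6923.

37.69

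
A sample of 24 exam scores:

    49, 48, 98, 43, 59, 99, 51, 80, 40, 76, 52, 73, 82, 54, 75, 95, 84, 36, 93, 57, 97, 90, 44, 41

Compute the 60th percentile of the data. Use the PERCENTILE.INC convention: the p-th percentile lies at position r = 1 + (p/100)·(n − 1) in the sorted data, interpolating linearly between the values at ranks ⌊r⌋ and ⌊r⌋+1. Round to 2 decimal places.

Sorted: 36, 40, 41, 43, 44, 48, 49, 51, 52, 54, 57, 59, 73, 75, 76, 80, 82, 84, 90, 93, 95, 97, 98, 99.
n = 24.
r = 1 + (60/100)·(24 − 1) = 1 + 13.8 = 14.8.
Rank 14 is 75 and rank 15 is 76.
Interpolate: 75 + 0.8·(76 − 75) = 75 + 0.8·1 = 75.8.

75.80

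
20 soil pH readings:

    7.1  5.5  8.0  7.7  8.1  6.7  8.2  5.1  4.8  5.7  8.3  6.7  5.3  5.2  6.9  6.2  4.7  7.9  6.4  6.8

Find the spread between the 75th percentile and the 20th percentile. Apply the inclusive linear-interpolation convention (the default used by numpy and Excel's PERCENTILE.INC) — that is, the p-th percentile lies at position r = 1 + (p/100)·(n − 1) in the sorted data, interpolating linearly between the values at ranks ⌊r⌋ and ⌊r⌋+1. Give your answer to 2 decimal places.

Sorted: 4.7, 4.8, 5.1, 5.2, 5.3, 5.5, 5.7, 6.2, 6.4, 6.7, 6.7, 6.8, 6.9, 7.1, 7.7, 7.9, 8.0, 8.1, 8.2, 8.3.
n = 20.
P20: r = 4.8; ranks 4–5 are 5.2, 5.3; interpolating gives 5.28.
P75: r = 15.25; ranks 15–16 are 7.7, 7.9; interpolating gives 7.75.
Difference: 7.75 − 5.28 = 2.47.

2.47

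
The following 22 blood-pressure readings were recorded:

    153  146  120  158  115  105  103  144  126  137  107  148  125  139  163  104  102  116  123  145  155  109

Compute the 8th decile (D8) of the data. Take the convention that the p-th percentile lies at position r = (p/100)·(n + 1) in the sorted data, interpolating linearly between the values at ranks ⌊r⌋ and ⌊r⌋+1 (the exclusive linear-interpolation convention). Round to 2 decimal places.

150.00

Sorted: 102, 103, 104, 105, 107, 109, 115, 116, 120, 123, 125, 126, 137, 139, 144, 145, 146, 148, 153, 155, 158, 163.
n = 22.
r = (80/100)·(22 + 1) = 18.4.
Rank 18 is 148 and rank 19 is 153.
Interpolate: 148 + 0.4·(153 − 148) = 148 + 0.4·5 = 150.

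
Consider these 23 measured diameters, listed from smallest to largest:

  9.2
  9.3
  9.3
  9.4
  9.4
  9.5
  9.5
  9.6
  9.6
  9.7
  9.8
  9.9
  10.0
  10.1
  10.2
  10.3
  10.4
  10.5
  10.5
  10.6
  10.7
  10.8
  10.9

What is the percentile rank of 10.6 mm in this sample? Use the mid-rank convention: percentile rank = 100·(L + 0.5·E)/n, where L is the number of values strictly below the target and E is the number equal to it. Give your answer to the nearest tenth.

Count below 10.6: L = 19; count equal: E = 1; n = 23.
Percentile rank = 100·(19 + 0.5·1)/23 = 100·19.5/23 = 84.78.

84.8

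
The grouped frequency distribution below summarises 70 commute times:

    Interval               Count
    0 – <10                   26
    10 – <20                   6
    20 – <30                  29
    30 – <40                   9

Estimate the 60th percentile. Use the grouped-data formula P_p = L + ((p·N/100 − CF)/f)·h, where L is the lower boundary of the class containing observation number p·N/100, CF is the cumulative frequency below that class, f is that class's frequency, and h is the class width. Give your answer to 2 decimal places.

23.45

N = 70; target position k = 60/100 · 70 = 42.
Cumulative frequencies: 26, 32, 61, 70.
Observation 42 falls in the class 20 – <30.
L = 20, CF = 32, f = 29, h = 10.
P60 = 20 + ((42 − 32)/29)·10 = 20 + 3.44828 = 23.4483.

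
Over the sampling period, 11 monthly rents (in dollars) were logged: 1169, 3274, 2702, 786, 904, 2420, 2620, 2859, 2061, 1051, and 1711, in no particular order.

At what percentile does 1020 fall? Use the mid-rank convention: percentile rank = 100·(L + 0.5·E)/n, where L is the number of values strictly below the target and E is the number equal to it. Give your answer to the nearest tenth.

Sorted: 786, 904, 1051, 1169, 1711, 2061, 2420, 2620, 2702, 2859, 3274.
Count below 1020: L = 2; count equal: E = 0; n = 11.
Percentile rank = 100·(2 + 0.5·0)/11 = 100·2/11 = 18.18.

18.2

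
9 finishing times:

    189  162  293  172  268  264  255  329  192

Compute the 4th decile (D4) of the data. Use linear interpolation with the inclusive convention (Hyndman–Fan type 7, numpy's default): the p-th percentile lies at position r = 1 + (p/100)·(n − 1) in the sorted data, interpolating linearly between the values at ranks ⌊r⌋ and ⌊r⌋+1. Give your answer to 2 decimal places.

Sorted: 162, 172, 189, 192, 255, 264, 268, 293, 329.
n = 9.
r = 1 + (40/100)·(9 − 1) = 1 + 3.2 = 4.2.
Rank 4 is 192 and rank 5 is 255.
Interpolate: 192 + 0.2·(255 − 192) = 192 + 0.2·63 = 204.6.

204.60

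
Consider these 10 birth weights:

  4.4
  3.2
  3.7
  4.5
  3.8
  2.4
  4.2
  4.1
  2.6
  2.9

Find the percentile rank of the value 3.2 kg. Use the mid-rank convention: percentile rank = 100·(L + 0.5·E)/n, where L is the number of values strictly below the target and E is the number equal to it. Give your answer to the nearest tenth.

Sorted: 2.4, 2.6, 2.9, 3.2, 3.7, 3.8, 4.1, 4.2, 4.4, 4.5.
Count below 3.2: L = 3; count equal: E = 1; n = 10.
Percentile rank = 100·(3 + 0.5·1)/10 = 100·3.5/10 = 35.

35.0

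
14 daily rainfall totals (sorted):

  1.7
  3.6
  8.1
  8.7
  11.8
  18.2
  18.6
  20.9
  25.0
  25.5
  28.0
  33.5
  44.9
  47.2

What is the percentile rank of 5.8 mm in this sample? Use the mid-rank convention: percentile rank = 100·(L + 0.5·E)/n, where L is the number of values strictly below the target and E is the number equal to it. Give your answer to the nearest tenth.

Count below 5.8: L = 2; count equal: E = 0; n = 14.
Percentile rank = 100·(2 + 0.5·0)/14 = 100·2/14 = 14.29.

14.3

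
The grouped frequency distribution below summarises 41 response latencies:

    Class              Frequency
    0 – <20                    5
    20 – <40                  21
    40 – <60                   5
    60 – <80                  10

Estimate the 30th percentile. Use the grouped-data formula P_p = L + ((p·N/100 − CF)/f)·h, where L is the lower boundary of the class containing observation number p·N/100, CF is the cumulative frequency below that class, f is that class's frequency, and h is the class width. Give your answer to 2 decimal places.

N = 41; target position k = 30/100 · 41 = 12.3.
Cumulative frequencies: 5, 26, 31, 41.
Observation 12.3 falls in the class 20 – <40.
L = 20, CF = 5, f = 21, h = 20.
P30 = 20 + ((12.3 − 5)/21)·20 = 20 + 6.95238 = 26.9524.

26.95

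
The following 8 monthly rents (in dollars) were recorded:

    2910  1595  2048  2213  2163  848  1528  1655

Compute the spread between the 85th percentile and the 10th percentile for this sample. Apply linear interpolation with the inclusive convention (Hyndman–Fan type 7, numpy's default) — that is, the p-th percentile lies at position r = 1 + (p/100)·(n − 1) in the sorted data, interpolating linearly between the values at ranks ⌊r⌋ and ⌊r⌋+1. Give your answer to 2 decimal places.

Sorted: 848, 1528, 1595, 1655, 2048, 2163, 2213, 2910.
n = 8.
P10: r = 1.7; ranks 1–2 are 848, 1528; interpolating gives 1324.
P85: r = 6.95; ranks 6–7 are 2163, 2213; interpolating gives 2210.5.
Difference: 2210.5 − 1324 = 886.5.

886.50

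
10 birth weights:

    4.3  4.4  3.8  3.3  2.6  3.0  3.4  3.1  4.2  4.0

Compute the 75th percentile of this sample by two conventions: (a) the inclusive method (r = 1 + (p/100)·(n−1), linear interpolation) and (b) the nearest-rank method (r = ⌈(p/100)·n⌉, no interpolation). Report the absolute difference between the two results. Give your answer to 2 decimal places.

0.05

Sorted: 2.6, 3.0, 3.1, 3.3, 3.4, 3.8, 4.0, 4.2, 4.3, 4.4.
n = 10.
(a) r = 7.75; between ranks 7 (4.0) and 8 (4.2): 4.15.
(b) the nearest-rank method: rank 8 → 4.2.
|4.15 − 4.2| = 0.05.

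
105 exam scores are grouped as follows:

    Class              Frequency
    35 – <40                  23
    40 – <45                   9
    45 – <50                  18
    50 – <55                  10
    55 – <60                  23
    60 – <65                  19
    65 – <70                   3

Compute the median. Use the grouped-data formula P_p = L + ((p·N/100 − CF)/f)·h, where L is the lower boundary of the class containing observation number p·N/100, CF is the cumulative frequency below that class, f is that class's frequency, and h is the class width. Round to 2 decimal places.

51.25

N = 105; target position k = 50/100 · 105 = 52.5.
Cumulative frequencies: 23, 32, 50, 60, 83, 102, 105.
Observation 52.5 falls in the class 50 – <55.
L = 50, CF = 50, f = 10, h = 5.
P50 = 50 + ((52.5 − 50)/10)·5 = 50 + 1.25 = 51.25.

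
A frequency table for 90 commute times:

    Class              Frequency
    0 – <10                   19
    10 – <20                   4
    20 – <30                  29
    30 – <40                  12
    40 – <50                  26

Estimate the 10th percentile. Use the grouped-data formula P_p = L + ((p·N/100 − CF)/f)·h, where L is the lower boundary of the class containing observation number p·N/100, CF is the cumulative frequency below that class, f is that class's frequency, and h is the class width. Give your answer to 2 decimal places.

4.74

N = 90; target position k = 10/100 · 90 = 9.
Cumulative frequencies: 19, 23, 52, 64, 90.
Observation 9 falls in the class 0 – <10.
L = 0, CF = 0, f = 19, h = 10.
P10 = 0 + ((9 − 0)/19)·10 = 0 + 4.73684 = 4.73684.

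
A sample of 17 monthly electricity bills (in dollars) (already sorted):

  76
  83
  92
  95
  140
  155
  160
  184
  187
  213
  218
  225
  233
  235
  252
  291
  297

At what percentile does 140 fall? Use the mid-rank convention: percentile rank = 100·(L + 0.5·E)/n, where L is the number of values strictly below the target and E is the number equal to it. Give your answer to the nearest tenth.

Count below 140: L = 4; count equal: E = 1; n = 17.
Percentile rank = 100·(4 + 0.5·1)/17 = 100·4.5/17 = 26.47.

26.5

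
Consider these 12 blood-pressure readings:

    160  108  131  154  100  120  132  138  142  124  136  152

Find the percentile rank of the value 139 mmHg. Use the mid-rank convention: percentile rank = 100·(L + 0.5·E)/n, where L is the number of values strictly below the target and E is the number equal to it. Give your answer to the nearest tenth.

66.7

Sorted: 100, 108, 120, 124, 131, 132, 136, 138, 142, 152, 154, 160.
Count below 139: L = 8; count equal: E = 0; n = 12.
Percentile rank = 100·(8 + 0.5·0)/12 = 100·8/12 = 66.67.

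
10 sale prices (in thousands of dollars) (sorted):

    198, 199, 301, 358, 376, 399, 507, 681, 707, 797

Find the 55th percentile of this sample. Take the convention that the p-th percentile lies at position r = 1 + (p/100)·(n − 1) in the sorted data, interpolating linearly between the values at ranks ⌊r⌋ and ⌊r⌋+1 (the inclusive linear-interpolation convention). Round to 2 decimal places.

397.85

n = 10.
r = 1 + (55/100)·(10 − 1) = 1 + 4.95 = 5.95.
Rank 5 is 376 and rank 6 is 399.
Interpolate: 376 + 0.95·(399 − 376) = 376 + 0.95·23 = 397.85.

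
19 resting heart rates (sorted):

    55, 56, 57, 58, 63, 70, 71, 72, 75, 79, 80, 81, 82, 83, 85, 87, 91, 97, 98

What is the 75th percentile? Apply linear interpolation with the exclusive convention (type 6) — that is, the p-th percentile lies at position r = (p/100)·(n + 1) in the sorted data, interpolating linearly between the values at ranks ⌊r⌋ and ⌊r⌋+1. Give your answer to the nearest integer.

85

n = 19.
r = (75/100)·(19 + 1) = 15.
r is an integer, so P75 is the value at rank 15: 85.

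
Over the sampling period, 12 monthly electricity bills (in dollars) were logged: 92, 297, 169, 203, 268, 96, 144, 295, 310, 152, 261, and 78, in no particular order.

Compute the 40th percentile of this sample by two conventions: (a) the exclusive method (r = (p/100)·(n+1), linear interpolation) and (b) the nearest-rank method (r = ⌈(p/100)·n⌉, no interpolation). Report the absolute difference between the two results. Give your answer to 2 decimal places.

3.40

Sorted: 78, 92, 96, 144, 152, 169, 203, 261, 268, 295, 297, 310.
n = 12.
(a) r = 5.2; between ranks 5 (152) and 6 (169): 155.4.
(b) the nearest-rank method: rank 5 → 152.
|155.4 − 152| = 3.4.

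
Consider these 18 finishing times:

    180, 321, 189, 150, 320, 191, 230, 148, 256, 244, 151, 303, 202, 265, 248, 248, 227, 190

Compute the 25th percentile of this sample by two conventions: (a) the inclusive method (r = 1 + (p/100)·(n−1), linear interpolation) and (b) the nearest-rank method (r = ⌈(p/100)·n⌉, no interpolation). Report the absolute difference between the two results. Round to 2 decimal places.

Sorted: 148, 150, 151, 180, 189, 190, 191, 202, 227, 230, 244, 248, 248, 256, 265, 303, 320, 321.
n = 18.
(a) r = 5.25; between ranks 5 (189) and 6 (190): 189.25.
(b) the nearest-rank method: rank 5 → 189.
|189.25 − 189| = 0.25.

0.25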